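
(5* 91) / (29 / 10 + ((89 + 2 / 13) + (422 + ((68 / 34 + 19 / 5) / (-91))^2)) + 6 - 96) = 188392750 / 175581177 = 1.07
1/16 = 0.06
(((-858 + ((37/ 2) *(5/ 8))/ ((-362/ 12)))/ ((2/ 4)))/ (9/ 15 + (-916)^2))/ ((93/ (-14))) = 14500955/ 47079465826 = 0.00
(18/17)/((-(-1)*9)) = 2/17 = 0.12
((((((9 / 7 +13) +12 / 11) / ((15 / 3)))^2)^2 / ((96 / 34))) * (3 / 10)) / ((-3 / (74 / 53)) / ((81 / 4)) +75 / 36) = 4171874469543936 / 867950552940625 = 4.81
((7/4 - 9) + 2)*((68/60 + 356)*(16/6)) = -74998/15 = -4999.87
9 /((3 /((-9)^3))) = -2187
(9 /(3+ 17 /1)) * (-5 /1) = -9 /4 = -2.25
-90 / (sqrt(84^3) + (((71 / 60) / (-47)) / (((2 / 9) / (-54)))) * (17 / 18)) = 68074800 / 77582778253 - 1979264000 * sqrt(21) / 77582778253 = -0.12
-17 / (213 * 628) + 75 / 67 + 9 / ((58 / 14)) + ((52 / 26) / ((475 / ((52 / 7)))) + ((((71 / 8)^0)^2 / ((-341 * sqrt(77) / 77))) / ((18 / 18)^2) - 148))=-125026849739467 / 864178977900 - sqrt(77) / 341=-144.70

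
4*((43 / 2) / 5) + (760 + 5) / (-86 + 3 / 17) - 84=-552331 / 7295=-75.71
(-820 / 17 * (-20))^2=268960000 / 289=930657.44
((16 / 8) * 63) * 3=378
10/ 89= 0.11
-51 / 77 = -0.66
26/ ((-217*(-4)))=13/ 434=0.03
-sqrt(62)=-7.87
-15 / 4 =-3.75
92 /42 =46 /21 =2.19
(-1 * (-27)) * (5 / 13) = 135 / 13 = 10.38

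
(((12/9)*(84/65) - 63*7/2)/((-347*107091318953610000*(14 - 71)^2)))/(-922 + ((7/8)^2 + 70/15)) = -56882/28772086286322992019547603125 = -0.00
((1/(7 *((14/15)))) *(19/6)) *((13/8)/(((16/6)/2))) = 3705/6272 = 0.59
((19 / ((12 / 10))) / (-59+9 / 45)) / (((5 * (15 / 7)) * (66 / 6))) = -0.00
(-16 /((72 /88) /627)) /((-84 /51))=156332 /21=7444.38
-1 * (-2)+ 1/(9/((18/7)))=16/7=2.29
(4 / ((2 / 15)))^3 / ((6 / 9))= 40500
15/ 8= 1.88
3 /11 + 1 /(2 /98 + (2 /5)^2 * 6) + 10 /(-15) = 24812 /39633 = 0.63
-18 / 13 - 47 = -629 / 13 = -48.38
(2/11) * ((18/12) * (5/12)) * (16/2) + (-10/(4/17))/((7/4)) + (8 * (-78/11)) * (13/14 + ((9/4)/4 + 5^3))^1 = -554313/77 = -7198.87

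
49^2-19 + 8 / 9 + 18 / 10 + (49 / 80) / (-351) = 13392403 / 5616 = 2384.69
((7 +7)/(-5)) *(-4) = 56/5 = 11.20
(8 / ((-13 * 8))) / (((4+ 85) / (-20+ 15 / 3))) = 15 / 1157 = 0.01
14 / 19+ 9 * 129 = 22073 / 19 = 1161.74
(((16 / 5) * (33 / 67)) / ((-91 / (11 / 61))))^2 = 33732864 / 3458056372225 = 0.00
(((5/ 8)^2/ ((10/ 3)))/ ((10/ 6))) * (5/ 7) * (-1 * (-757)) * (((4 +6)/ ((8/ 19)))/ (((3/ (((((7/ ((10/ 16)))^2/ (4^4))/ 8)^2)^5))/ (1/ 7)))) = 0.00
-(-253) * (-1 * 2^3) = -2024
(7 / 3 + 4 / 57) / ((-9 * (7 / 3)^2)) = -137 / 2793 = -0.05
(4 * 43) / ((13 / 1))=13.23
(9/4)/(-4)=-9/16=-0.56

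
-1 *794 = -794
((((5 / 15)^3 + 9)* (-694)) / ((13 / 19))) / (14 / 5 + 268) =-8043460 / 237627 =-33.85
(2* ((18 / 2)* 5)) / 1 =90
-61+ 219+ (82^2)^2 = 45212334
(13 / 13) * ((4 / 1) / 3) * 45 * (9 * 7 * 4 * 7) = 105840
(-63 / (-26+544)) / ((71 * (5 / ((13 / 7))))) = -117 / 183890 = -0.00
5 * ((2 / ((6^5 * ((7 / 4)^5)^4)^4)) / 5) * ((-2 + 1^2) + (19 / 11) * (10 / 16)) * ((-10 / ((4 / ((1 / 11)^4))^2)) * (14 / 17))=-435561429658801233233119497512663310663680 / 115625947155982373067148304997123928973412354034251416349602004715194601110871369716603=-0.00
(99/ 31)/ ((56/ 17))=1683/ 1736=0.97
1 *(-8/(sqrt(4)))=-4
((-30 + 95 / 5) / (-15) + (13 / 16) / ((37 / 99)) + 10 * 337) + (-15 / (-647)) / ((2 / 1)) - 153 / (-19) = 369073074661 / 109161840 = 3380.97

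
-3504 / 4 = -876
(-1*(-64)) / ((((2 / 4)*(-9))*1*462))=-64 / 2079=-0.03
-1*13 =-13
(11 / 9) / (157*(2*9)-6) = 11 / 25380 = 0.00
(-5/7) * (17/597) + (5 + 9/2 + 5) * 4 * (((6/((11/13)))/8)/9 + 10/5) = 11188099/91938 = 121.69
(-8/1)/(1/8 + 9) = -64/73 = -0.88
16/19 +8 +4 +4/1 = 320/19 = 16.84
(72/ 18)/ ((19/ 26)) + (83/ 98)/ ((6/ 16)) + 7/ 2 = 62743/ 5586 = 11.23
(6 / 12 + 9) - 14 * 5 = -121 / 2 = -60.50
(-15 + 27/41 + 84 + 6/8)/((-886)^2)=11547/128739344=0.00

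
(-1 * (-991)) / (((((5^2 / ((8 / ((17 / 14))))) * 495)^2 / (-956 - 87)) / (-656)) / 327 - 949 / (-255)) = 236409283092541440 / 891565503081157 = 265.16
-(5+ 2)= -7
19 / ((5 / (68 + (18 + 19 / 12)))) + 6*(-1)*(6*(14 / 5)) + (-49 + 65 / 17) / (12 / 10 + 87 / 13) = 13156649 / 58140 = 226.29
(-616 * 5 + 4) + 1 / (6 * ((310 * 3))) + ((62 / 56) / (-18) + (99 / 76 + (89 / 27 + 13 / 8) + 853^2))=806564241197 / 1113210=724539.16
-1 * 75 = -75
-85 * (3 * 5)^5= -64546875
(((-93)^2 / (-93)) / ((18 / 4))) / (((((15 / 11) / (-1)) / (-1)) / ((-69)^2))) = -360778 / 5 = -72155.60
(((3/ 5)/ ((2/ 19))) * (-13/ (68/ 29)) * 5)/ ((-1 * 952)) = 21489/ 129472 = 0.17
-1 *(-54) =54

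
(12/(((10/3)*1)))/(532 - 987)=-18/2275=-0.01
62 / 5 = 12.40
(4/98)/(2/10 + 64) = 10/15729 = 0.00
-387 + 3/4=-1545/4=-386.25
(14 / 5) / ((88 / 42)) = 147 / 110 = 1.34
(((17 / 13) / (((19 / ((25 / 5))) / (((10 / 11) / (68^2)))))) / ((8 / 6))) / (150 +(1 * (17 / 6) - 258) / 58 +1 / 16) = 6525 / 18730840414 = 0.00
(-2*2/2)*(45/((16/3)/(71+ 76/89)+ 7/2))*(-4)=13813200/137143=100.72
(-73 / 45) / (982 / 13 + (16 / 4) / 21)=-6643 / 310110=-0.02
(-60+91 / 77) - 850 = -9997 / 11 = -908.82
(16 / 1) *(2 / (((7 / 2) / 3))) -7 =143 / 7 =20.43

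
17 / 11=1.55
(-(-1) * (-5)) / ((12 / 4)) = -1.67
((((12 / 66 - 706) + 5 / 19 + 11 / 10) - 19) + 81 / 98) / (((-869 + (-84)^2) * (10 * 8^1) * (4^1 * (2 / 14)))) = -2312637 / 905158100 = -0.00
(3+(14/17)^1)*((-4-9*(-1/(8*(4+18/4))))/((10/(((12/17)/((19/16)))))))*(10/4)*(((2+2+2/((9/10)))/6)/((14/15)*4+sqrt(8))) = -67012400/46766847+11966500*sqrt(2)/15588949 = -0.35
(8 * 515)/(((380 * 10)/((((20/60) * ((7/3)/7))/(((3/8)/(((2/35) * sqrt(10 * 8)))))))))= 6592 * sqrt(5)/89775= 0.16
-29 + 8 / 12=-85 / 3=-28.33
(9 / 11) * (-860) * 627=-441180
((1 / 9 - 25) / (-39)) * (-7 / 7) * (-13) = 224 / 27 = 8.30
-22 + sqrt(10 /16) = -22 + sqrt(10) /4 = -21.21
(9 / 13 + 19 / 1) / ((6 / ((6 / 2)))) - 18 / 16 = 907 / 104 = 8.72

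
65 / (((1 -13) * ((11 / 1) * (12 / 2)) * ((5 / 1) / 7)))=-0.11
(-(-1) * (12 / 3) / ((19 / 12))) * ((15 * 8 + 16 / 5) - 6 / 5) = 5856 / 19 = 308.21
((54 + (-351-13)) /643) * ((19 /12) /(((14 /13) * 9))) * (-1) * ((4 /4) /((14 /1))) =0.01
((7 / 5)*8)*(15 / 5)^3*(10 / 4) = 756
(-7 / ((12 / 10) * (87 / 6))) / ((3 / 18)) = -2.41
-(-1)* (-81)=-81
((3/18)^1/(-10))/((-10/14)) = 7/300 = 0.02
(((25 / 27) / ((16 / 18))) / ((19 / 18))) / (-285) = -0.00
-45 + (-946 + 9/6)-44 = -1033.50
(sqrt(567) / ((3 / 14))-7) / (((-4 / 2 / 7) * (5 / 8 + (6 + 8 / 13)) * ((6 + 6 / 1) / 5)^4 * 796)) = 398125 / 3107227392-398125 * sqrt(7) / 517871232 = -0.00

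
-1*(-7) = 7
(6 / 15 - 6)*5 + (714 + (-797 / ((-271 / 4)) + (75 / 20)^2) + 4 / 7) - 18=21076361 / 30352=694.40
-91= -91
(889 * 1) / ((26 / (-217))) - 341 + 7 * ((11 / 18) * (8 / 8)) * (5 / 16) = -29051171 / 3744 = -7759.39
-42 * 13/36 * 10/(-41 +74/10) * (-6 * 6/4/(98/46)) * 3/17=-22425/6664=-3.37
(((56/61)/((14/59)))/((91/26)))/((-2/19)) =-4484/427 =-10.50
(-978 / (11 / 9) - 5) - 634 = -15831 / 11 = -1439.18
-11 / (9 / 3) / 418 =-1 / 114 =-0.01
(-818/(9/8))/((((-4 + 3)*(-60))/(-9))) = 1636/15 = 109.07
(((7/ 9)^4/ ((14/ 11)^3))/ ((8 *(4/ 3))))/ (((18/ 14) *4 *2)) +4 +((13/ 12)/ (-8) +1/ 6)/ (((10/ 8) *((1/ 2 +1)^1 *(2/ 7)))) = 818299087/ 201553920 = 4.06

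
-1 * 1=-1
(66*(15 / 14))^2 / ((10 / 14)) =49005 / 7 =7000.71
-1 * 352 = -352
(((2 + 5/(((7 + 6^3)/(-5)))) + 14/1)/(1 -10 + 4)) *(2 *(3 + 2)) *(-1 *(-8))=-56688/223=-254.21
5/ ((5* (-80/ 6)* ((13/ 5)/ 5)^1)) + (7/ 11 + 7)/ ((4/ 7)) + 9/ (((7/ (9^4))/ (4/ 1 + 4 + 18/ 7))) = 4999593171/ 56056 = 89189.26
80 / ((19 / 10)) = 800 / 19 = 42.11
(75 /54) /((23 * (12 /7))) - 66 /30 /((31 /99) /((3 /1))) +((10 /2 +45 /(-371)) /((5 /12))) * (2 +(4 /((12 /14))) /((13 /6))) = 102484237627 /3713902920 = 27.59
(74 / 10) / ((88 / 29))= 1073 / 440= 2.44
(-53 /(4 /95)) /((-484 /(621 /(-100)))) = -625347 /38720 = -16.15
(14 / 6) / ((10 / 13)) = 91 / 30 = 3.03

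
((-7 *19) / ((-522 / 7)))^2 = 866761 / 272484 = 3.18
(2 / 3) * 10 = 20 / 3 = 6.67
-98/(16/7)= -343/8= -42.88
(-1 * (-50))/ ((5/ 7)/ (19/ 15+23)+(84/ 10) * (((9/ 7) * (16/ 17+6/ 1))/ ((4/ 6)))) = 10829000/ 24360159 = 0.44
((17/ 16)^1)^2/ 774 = 289/ 198144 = 0.00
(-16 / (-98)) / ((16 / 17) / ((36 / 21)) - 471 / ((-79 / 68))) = 4029 / 10018295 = 0.00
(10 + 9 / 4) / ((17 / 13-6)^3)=-107653 / 907924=-0.12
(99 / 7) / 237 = 33 / 553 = 0.06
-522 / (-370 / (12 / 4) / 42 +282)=-32886 / 17581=-1.87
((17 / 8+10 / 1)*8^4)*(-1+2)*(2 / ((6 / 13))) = 645632 / 3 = 215210.67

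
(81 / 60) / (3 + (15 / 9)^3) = 729 / 4120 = 0.18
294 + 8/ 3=890/ 3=296.67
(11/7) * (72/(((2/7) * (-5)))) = -396/5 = -79.20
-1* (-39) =39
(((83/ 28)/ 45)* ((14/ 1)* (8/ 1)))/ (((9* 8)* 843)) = 83/ 682830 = 0.00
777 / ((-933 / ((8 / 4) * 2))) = -1036 / 311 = -3.33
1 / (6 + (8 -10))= 0.25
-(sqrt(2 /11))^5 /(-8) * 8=4 * sqrt(22) /1331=0.01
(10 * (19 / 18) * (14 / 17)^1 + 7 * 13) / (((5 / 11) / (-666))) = -12415942 / 85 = -146069.91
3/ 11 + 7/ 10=107/ 110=0.97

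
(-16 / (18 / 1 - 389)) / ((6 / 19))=152 / 1113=0.14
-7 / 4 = -1.75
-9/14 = -0.64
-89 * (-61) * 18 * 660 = 64496520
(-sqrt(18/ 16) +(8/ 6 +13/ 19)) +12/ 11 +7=6338/ 627 - 3*sqrt(2)/ 4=9.05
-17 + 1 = -16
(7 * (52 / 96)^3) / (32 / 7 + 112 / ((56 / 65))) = 107653 / 13022208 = 0.01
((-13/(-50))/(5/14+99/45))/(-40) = -0.00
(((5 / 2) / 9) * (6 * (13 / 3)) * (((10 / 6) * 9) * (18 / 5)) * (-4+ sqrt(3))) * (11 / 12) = -1430+ 715 * sqrt(3) / 2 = -810.79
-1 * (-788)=788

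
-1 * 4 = -4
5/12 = 0.42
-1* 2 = -2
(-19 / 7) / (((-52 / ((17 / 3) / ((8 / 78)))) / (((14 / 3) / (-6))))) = -323 / 144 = -2.24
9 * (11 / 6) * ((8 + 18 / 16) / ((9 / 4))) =803 / 12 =66.92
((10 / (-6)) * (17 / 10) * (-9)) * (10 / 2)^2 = 1275 / 2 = 637.50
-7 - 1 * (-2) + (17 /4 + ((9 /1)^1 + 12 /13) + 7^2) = 3025 /52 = 58.17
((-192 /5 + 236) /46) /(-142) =-0.03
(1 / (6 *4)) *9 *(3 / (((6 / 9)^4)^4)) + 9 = 392139081 / 524288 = 747.95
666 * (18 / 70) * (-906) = -5430564 / 35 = -155158.97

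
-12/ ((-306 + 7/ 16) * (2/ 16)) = 0.31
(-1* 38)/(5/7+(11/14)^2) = -7448/261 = -28.54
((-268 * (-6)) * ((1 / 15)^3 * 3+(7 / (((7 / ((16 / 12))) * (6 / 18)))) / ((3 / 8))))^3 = 266162383075209606656 / 52734375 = 5047227412389.16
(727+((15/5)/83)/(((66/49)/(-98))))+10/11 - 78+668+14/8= 4809791/3652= 1317.03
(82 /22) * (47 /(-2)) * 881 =-1697687 /22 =-77167.59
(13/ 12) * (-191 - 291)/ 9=-3133/ 54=-58.02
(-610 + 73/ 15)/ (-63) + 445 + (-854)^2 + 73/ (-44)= 30343792783/ 41580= 729768.95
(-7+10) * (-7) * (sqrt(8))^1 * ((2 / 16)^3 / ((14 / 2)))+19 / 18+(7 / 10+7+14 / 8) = 1891 / 180 - 3 * sqrt(2) / 256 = 10.49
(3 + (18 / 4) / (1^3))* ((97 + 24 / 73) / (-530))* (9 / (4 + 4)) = -191835 / 123808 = -1.55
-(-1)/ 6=1/ 6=0.17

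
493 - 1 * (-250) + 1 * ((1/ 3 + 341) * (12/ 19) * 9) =50981/ 19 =2683.21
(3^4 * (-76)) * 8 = -49248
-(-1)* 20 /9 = 20 /9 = 2.22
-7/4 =-1.75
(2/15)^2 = 4/225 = 0.02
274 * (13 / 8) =1781 / 4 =445.25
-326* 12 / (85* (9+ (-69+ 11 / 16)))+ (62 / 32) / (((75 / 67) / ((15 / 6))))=39517073 / 7743840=5.10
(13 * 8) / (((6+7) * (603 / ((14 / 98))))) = 0.00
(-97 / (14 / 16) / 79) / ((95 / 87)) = -67512 / 52535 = -1.29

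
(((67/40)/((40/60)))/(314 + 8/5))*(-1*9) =-603/8416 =-0.07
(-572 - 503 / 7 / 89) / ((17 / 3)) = -101.08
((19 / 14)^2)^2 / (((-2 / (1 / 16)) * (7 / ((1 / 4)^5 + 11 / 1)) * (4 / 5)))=-7340330325 / 35246833664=-0.21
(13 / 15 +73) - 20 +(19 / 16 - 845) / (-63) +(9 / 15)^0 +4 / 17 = 5868721 / 85680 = 68.50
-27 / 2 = -13.50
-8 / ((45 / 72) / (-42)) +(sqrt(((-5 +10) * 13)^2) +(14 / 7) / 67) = 201881 / 335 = 602.63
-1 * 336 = -336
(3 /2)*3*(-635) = -2857.50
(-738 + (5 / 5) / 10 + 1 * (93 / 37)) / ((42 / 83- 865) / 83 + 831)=-1874448677 / 2091612220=-0.90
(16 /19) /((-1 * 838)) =-8 /7961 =-0.00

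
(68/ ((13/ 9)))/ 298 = 306/ 1937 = 0.16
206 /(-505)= -206 /505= -0.41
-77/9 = -8.56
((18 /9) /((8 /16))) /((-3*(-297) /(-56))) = -0.25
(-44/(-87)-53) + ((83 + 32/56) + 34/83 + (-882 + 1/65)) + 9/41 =-114539079428/134707755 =-850.28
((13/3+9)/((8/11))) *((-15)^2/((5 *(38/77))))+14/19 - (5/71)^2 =320369723/191558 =1672.44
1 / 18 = 0.06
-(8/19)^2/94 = -32/16967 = -0.00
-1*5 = -5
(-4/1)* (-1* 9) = 36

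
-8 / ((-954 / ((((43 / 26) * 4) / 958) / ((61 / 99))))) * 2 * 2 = 7568 / 20131891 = 0.00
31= 31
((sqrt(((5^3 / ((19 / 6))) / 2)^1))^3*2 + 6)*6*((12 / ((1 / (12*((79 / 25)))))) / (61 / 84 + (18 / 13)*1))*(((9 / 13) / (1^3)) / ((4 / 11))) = 851425344 / 57625 + 4257126720*sqrt(285) / 166421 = 446623.25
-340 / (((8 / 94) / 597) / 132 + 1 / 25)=-8499.77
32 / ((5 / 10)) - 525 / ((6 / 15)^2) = -12869 / 4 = -3217.25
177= 177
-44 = -44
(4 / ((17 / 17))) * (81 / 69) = 108 / 23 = 4.70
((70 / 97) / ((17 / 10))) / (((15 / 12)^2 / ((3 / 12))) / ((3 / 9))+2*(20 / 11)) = 6160 / 324853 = 0.02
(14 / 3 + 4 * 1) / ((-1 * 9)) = -26 / 27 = -0.96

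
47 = 47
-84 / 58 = -42 / 29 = -1.45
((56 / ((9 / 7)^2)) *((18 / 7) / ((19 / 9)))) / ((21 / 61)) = 6832 / 57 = 119.86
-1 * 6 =-6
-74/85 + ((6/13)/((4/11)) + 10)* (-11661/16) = -22342153/2720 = -8214.03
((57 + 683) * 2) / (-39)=-1480 / 39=-37.95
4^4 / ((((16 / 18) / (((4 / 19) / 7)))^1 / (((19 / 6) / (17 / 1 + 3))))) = 48 / 35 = 1.37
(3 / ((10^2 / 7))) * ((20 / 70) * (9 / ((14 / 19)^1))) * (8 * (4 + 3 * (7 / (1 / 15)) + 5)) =332424 / 175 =1899.57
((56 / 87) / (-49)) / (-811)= 8 / 493899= 0.00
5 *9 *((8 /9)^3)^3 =671088640 /43046721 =15.59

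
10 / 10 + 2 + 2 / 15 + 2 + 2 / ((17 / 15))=1759 / 255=6.90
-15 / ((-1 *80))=0.19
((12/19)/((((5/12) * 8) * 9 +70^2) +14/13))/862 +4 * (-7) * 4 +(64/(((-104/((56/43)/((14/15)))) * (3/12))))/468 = -213642496825259/1907397308076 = -112.01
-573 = -573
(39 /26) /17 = 3 /34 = 0.09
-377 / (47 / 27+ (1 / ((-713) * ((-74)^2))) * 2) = -19871382726 / 91753091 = -216.57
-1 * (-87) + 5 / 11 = 962 / 11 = 87.45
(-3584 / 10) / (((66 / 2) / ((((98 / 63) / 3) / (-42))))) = 1792 / 13365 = 0.13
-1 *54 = -54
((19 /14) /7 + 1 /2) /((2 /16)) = 272 /49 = 5.55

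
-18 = -18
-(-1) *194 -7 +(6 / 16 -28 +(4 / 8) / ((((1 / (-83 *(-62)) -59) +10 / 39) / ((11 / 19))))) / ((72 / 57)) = 373775586599 / 2263573824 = 165.13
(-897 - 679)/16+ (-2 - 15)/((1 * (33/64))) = -8677/66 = -131.47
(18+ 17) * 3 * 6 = 630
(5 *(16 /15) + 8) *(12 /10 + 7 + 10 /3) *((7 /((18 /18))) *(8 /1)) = 77504 /9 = 8611.56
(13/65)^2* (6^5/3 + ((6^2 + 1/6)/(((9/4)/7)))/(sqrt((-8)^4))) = 2241007/21600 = 103.75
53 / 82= 0.65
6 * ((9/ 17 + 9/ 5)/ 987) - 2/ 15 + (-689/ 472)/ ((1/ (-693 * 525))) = 21030410061319/ 39598440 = 531091.88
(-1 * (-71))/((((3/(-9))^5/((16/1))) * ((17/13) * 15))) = -1196208/85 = -14073.04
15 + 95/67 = 1100/67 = 16.42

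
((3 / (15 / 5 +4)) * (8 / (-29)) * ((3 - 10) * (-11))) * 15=-3960 / 29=-136.55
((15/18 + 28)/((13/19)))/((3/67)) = 220229/234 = 941.15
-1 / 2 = -0.50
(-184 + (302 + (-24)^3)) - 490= -14196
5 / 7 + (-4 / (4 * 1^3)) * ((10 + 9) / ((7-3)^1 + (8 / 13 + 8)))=-909 / 1148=-0.79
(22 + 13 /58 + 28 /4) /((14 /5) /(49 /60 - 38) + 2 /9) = 198.91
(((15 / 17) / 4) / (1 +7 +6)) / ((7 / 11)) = 165 / 6664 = 0.02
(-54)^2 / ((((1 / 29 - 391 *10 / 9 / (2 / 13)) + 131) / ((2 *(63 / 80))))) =-1712421 / 1004050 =-1.71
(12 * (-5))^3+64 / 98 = -10583968 / 49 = -215999.35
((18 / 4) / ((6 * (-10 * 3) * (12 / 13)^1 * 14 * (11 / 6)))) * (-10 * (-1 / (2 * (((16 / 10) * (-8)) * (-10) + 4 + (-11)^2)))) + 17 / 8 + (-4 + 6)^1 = 2571479 / 623392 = 4.12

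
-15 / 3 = -5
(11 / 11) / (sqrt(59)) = sqrt(59) / 59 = 0.13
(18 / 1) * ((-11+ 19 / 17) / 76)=-756 / 323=-2.34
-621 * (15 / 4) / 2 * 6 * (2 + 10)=-83835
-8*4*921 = -29472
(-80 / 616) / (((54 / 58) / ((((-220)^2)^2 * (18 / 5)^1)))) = -24703360000 / 21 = -1176350476.19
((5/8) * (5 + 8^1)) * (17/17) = 65/8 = 8.12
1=1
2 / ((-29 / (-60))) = 120 / 29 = 4.14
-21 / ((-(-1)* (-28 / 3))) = 9 / 4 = 2.25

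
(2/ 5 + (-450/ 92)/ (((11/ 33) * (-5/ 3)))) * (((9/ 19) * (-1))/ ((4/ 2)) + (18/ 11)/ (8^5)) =-2.18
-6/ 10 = -3/ 5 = -0.60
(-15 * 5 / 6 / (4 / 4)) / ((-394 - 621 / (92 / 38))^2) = -50 / 1692601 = -0.00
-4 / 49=-0.08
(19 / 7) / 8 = 19 / 56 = 0.34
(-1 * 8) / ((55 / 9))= -72 / 55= -1.31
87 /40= 2.18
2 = 2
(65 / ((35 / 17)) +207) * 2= 3340 / 7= 477.14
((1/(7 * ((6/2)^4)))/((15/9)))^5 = 1/753631499840625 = 0.00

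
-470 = -470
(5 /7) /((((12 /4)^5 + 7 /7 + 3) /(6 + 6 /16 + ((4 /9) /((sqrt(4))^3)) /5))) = 121 /6552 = 0.02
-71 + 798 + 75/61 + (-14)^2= 56378/61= 924.23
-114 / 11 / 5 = -114 / 55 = -2.07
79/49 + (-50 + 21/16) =-36907/784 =-47.08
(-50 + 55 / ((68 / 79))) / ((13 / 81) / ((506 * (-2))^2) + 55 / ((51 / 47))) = 2799753660 / 10211447243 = 0.27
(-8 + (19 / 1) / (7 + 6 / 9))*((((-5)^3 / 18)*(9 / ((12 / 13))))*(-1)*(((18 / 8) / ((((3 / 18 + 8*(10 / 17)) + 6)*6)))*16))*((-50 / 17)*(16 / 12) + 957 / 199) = -1858819625 / 10151786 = -183.10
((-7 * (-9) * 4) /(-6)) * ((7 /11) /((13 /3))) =-882 /143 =-6.17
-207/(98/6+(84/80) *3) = -12420/1169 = -10.62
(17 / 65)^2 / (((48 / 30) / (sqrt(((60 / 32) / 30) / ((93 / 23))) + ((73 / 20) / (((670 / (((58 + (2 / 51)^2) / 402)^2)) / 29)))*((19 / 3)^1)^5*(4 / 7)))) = 289*sqrt(2139) / 2514720 + 29825559082595909663 / 36430974888649614000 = 0.82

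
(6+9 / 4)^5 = 39135393 / 1024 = 38218.16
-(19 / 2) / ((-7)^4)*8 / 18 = -38 / 21609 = -0.00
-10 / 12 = -5 / 6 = -0.83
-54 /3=-18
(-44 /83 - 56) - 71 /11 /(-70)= -3606947 /63910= -56.44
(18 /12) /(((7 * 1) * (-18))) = -1 /84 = -0.01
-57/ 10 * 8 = -228/ 5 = -45.60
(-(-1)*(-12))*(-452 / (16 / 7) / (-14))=-339 / 2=-169.50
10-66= -56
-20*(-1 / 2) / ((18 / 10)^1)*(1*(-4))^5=-51200 / 9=-5688.89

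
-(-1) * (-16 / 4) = -4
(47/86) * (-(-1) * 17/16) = 799/1376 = 0.58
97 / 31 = 3.13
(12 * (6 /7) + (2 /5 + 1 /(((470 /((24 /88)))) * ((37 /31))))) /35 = 14309143 /46866050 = 0.31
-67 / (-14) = 67 / 14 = 4.79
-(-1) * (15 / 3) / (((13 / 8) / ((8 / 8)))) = 40 / 13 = 3.08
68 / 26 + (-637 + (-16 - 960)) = -20935 / 13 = -1610.38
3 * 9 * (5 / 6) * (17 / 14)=765 / 28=27.32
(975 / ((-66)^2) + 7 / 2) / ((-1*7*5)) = -5407 / 50820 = -0.11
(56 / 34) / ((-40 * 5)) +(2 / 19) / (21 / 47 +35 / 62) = 4561849 / 47594050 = 0.10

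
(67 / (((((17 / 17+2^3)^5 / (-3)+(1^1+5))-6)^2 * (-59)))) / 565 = -67 / 12914662000815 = -0.00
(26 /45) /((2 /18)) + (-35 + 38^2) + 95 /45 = 63734 /45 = 1416.31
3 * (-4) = -12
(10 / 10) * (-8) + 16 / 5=-24 / 5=-4.80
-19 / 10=-1.90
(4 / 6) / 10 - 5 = -74 / 15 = -4.93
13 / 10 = 1.30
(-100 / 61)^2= 10000 / 3721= 2.69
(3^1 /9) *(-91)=-91 /3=-30.33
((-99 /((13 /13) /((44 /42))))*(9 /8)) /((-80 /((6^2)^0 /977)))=3267 /2188480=0.00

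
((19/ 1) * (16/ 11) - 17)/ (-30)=-39/ 110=-0.35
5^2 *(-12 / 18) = -50 / 3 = -16.67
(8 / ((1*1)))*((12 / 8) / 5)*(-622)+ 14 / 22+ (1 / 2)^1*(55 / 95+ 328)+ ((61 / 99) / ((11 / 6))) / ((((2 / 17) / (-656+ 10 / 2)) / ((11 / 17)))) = -5290287 / 2090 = -2531.24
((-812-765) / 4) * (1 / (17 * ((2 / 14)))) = -11039 / 68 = -162.34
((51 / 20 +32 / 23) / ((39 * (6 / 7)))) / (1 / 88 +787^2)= 139601 / 733357684215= 0.00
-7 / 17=-0.41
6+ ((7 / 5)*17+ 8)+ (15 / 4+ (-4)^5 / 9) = -13001 / 180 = -72.23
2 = 2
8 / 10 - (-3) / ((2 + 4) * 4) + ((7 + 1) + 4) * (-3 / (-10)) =181 / 40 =4.52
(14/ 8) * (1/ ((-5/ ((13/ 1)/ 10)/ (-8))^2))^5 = 252971435410849792/ 95367431640625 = 2652.60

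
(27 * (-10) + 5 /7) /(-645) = 377 /903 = 0.42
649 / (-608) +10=5431 / 608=8.93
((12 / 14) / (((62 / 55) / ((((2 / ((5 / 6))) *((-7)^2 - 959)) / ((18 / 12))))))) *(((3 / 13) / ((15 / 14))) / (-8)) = 924 / 31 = 29.81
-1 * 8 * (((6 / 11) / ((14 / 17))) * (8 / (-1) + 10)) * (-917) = 106896 / 11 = 9717.82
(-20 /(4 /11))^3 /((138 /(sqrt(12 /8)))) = -166375 * sqrt(6) /276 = -1476.57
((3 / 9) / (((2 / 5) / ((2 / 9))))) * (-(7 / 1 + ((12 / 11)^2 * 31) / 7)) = -51965 / 22869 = -2.27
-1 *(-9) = 9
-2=-2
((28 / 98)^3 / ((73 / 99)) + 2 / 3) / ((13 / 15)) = 262270 / 325507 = 0.81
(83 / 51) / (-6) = -83 / 306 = -0.27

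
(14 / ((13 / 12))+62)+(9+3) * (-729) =-112750 / 13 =-8673.08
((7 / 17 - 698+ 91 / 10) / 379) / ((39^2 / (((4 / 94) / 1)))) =-117043 / 2302953705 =-0.00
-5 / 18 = -0.28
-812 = -812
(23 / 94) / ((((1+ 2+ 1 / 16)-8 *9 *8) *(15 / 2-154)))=368 / 126238757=0.00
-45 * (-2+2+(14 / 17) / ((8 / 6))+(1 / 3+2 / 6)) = -1965 / 34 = -57.79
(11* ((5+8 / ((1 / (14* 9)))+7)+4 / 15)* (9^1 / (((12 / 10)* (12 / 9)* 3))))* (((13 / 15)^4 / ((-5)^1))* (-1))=601009123 / 253125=2374.36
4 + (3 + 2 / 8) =29 / 4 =7.25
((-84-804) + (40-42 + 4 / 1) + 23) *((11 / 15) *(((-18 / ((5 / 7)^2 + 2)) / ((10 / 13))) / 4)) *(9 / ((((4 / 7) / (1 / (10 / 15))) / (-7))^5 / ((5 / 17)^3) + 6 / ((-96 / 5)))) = -74714017889112261660 / 1759043675021579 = -42474.23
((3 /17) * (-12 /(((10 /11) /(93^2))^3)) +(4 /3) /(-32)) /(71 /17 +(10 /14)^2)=-389102945665.22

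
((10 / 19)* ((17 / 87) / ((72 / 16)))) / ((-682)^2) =85 / 1729912437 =0.00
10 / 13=0.77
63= 63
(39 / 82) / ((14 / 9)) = 351 / 1148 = 0.31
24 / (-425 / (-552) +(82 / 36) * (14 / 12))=119232 / 17027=7.00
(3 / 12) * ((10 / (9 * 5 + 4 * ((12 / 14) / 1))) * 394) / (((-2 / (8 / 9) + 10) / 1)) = 27580 / 10509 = 2.62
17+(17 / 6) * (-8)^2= 595 / 3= 198.33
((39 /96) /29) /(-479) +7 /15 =3111389 /6667680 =0.47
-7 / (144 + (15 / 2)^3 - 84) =-56 / 3855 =-0.01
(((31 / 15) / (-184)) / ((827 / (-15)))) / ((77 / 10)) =155 / 5858468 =0.00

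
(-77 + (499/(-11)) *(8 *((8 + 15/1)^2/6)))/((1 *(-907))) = 1058425/29931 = 35.36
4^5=1024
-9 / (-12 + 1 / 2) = 18 / 23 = 0.78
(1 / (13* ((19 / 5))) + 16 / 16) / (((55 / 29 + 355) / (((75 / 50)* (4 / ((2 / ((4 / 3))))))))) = 1624 / 142025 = 0.01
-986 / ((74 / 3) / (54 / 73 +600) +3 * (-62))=64860066 / 12232565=5.30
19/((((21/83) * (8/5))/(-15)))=-39425/56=-704.02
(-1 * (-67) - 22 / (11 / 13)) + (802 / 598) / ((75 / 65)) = 14546 / 345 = 42.16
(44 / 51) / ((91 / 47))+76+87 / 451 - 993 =-1918028012 / 2093091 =-916.36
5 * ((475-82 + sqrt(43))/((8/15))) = 75 * sqrt(43)/8 + 29475/8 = 3745.85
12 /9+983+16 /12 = 2957 /3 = 985.67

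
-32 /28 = -8 /7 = -1.14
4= 4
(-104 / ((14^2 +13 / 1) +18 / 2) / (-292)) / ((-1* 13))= -1 / 7957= -0.00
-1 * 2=-2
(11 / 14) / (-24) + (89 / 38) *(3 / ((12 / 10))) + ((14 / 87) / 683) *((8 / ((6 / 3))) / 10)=1227096523 / 210746480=5.82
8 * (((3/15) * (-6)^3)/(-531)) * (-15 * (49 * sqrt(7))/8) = -3528 * sqrt(7)/59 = -158.21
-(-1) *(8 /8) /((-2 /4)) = -2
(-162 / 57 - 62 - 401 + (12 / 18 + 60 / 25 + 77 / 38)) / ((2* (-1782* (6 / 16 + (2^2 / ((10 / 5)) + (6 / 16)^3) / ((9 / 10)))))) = 8404064 / 172647585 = 0.05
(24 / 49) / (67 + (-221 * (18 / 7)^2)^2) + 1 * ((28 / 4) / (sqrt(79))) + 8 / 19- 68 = -6583445066628 / 97418579977 + 7 * sqrt(79) / 79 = -66.79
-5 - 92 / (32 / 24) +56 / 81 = -5938 / 81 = -73.31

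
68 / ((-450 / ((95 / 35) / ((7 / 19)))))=-12274 / 11025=-1.11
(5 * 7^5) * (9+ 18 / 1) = 2268945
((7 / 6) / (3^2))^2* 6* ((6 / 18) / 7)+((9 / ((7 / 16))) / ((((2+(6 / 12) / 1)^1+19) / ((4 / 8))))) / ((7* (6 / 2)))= 84733 / 3072006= 0.03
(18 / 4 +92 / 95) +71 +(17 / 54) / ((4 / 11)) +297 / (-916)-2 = 352477643 / 4699080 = 75.01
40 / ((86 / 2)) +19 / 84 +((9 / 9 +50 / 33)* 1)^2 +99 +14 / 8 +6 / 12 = 35641288 / 327789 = 108.73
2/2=1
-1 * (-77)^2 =-5929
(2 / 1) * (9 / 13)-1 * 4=-34 / 13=-2.62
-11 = -11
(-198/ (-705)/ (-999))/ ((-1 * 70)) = 11/ 2738925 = 0.00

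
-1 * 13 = -13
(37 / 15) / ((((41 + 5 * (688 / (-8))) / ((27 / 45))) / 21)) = -0.08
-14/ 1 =-14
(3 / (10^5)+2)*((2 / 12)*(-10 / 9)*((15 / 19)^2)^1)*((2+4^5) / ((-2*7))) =1800027 / 106400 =16.92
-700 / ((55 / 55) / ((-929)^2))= -604128700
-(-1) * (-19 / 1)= -19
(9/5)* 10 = 18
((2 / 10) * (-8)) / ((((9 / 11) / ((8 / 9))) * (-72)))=88 / 3645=0.02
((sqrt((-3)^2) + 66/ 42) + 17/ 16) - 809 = -89977/ 112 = -803.37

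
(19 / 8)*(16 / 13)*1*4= 152 / 13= 11.69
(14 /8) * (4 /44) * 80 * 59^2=487340 /11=44303.64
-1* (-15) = 15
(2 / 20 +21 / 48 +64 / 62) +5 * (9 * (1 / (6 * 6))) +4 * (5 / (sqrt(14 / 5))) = 6993 / 2480 +10 * sqrt(70) / 7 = 14.77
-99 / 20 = -4.95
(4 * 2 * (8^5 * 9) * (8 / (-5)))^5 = -2395312009372054973727322482375917568 / 3125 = -766499842999057591592743200000000.00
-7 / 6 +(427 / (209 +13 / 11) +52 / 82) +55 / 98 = 28708795 / 13934424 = 2.06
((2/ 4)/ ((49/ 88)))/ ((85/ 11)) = 484/ 4165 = 0.12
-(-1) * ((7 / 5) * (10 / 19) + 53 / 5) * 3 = 3231 / 95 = 34.01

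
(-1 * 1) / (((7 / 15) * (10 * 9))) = -1 / 42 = -0.02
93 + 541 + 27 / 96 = 634.28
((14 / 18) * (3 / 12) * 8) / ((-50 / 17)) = -119 / 225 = -0.53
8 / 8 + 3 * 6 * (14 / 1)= 253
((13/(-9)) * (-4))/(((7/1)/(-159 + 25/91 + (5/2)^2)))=-55501/441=-125.85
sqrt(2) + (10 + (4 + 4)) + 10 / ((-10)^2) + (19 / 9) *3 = sqrt(2) + 733 / 30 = 25.85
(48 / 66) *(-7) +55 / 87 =-4267 / 957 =-4.46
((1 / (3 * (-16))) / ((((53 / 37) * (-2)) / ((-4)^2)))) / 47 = 37 / 14946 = 0.00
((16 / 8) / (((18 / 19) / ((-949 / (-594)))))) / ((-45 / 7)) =-126217 / 240570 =-0.52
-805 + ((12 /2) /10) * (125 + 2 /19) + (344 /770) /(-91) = -485896676 /665665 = -729.94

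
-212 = -212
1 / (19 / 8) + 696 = 13232 / 19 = 696.42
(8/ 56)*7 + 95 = 96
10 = 10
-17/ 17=-1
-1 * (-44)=44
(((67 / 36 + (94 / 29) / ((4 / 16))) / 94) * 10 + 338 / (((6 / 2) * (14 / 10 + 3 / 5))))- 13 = 2203675 / 49068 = 44.91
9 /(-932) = -9 /932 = -0.01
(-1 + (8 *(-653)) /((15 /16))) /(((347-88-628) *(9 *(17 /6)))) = 0.59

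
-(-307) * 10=3070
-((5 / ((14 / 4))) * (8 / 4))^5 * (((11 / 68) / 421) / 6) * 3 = -0.04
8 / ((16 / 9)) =9 / 2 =4.50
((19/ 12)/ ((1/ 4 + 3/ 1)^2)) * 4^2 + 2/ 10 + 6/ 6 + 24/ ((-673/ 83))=1089386/ 1706055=0.64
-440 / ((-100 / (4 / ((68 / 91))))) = 2002 / 85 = 23.55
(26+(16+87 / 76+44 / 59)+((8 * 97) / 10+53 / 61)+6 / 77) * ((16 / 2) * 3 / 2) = 38680410567 / 26326685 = 1469.25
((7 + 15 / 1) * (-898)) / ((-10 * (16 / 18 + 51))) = 88902 / 2335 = 38.07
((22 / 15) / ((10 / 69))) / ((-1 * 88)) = -23 / 200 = -0.12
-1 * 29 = -29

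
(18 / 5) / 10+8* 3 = 609 / 25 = 24.36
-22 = -22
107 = 107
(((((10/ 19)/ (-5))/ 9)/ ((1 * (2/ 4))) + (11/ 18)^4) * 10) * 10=5788075/ 498636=11.61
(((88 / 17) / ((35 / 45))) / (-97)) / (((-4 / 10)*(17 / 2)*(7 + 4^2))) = 3960 / 4513313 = 0.00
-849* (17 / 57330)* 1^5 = -4811 / 19110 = -0.25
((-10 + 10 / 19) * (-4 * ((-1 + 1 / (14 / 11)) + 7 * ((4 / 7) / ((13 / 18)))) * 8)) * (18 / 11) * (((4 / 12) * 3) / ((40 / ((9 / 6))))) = 99144 / 1001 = 99.04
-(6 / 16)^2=-9 / 64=-0.14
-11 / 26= -0.42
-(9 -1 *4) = -5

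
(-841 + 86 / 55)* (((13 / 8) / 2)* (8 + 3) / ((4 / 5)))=-600197 / 64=-9378.08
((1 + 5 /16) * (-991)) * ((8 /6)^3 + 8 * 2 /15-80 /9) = 319102 /45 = 7091.16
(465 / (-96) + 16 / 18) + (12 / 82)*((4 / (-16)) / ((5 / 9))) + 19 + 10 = 1474777 / 59040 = 24.98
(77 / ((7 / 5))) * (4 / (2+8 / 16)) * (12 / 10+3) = 1848 / 5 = 369.60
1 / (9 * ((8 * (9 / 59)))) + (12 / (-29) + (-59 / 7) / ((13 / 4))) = -4986827 / 1710072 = -2.92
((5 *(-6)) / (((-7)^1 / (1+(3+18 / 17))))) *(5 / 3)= 4300 / 119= 36.13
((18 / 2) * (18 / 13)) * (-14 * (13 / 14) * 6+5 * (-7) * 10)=-69336 / 13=-5333.54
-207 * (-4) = 828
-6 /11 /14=-3 /77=-0.04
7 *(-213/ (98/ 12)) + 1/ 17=-21719/ 119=-182.51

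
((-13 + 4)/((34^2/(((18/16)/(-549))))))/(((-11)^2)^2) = 9/8259398048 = 0.00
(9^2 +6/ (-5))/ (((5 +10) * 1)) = 133/ 25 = 5.32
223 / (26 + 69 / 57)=4237 / 517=8.20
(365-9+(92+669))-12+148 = 1253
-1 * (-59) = 59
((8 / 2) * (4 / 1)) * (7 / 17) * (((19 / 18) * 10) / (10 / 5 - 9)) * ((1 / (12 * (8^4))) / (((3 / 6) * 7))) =-95 / 1645056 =-0.00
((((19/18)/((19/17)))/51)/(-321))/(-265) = 1/4593510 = 0.00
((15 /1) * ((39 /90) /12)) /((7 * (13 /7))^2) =0.00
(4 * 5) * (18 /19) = 360 /19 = 18.95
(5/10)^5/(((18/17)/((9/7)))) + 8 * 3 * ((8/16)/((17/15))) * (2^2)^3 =5161249/7616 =677.69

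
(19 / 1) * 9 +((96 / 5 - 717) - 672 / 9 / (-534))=-2109274 / 4005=-526.66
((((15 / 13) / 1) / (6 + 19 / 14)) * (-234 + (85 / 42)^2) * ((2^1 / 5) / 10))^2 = 164471613601 / 79067816100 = 2.08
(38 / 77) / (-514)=-19 / 19789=-0.00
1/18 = 0.06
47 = 47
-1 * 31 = -31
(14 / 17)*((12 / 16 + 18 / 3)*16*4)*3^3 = 163296 / 17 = 9605.65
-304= -304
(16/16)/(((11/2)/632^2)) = 798848/11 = 72622.55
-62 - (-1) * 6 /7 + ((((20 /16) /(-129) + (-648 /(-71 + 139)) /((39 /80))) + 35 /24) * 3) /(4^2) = -549507267 /8514688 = -64.54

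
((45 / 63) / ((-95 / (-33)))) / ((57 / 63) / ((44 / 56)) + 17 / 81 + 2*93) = 29403 / 22202887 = 0.00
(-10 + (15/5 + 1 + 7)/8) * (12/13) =-207/26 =-7.96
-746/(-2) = 373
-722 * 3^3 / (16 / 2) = -9747 / 4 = -2436.75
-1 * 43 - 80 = -123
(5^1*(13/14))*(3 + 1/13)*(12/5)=240/7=34.29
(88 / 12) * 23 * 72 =12144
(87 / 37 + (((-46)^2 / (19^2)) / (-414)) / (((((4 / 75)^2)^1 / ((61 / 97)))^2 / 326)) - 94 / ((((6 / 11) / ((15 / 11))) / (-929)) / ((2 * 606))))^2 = 4521642639613284675537790757878267089 / 64694109157687988224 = 69892648627281558.54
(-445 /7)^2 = 198025 /49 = 4041.33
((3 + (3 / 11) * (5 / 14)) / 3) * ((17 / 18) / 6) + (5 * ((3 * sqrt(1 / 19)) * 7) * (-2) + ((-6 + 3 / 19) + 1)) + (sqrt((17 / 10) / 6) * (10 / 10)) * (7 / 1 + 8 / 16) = -210 * sqrt(19) / 19 - 492929 / 105336 + sqrt(255) / 4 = -48.86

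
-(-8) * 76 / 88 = 76 / 11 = 6.91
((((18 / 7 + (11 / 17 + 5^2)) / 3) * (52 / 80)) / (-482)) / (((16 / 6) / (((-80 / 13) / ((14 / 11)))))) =18469 / 803012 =0.02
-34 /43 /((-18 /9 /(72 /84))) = 102 /301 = 0.34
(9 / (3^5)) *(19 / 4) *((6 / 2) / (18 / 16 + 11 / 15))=190 / 669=0.28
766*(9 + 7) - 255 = 12001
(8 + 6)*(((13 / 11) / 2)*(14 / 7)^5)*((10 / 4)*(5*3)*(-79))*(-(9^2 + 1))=707397600 / 11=64308872.73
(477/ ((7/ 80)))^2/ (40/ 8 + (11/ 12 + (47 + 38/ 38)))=17474227200/ 31703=551185.29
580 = 580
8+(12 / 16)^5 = 8435 / 1024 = 8.24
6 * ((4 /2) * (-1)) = -12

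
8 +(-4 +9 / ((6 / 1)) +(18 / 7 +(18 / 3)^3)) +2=3165 / 14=226.07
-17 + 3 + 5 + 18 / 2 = 0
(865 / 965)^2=29929 / 37249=0.80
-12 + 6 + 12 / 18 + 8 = 8 / 3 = 2.67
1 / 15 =0.07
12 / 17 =0.71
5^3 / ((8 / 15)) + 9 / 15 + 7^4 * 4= 393559 / 40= 9838.98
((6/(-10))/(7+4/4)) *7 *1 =-21/40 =-0.52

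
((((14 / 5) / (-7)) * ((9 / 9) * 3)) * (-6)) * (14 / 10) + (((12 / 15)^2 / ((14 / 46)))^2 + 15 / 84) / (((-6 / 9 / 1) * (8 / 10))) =284967 / 196000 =1.45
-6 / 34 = -3 / 17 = -0.18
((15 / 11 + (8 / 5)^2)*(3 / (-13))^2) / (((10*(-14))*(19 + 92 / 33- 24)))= 0.00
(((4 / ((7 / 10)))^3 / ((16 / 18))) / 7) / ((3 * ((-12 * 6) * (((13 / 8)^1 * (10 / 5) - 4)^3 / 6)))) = 128000 / 64827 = 1.97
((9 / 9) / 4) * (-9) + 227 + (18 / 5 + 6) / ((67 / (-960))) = 23369 / 268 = 87.20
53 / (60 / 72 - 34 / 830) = 131970 / 1973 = 66.89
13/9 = 1.44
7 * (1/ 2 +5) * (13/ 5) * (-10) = -1001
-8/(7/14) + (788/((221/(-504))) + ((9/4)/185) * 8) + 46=-72242592/40885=-1766.97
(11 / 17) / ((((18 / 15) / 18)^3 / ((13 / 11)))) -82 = 42481 / 17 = 2498.88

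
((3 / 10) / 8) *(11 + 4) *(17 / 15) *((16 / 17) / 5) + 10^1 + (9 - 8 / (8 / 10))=228 / 25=9.12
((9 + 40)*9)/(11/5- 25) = -735/38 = -19.34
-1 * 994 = -994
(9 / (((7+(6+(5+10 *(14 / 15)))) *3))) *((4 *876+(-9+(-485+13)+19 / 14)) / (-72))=-42341 / 9184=-4.61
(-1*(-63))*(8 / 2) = 252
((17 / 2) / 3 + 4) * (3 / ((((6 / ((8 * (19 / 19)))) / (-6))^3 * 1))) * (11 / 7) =-115456 / 7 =-16493.71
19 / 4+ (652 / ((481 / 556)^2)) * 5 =4035529299 / 925444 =4360.64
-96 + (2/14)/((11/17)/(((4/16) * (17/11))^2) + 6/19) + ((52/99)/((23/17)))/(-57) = -1645746492983/17147463102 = -95.98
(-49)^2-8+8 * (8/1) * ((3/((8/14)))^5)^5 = 1136272165922724308838823662807989/17592186044416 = 64589594667422961085.71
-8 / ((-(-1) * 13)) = -8 / 13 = -0.62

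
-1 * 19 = -19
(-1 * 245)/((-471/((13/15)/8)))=637/11304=0.06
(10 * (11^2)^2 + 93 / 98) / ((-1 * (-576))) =14348273 / 56448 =254.19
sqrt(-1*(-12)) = 2*sqrt(3) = 3.46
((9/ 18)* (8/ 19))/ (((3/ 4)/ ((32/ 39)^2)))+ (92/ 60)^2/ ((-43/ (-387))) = 46272313/ 2167425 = 21.35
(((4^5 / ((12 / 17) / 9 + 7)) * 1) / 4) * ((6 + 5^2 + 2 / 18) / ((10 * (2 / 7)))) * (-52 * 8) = -177422336 / 1083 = -163824.87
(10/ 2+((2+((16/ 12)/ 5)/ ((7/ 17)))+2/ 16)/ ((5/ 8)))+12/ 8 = 11483/ 1050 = 10.94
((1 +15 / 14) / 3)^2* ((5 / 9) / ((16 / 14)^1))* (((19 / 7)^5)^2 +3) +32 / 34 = 109605463340778619 / 21782231400888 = 5031.87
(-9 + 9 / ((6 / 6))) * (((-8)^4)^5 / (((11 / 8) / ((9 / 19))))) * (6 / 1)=0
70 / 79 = 0.89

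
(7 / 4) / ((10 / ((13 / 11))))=91 / 440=0.21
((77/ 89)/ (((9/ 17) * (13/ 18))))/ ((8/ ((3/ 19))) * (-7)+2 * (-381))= -3927/ 1937975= -0.00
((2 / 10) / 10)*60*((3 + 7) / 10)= 6 / 5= 1.20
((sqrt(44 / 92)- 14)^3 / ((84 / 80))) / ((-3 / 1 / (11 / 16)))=514.45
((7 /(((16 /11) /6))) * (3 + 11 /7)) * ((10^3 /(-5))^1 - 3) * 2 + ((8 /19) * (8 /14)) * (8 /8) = -7127704 /133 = -53591.76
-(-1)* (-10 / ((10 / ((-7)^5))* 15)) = 16807 / 15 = 1120.47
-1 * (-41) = 41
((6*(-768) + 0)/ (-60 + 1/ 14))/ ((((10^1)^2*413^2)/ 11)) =25344/ 511097825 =0.00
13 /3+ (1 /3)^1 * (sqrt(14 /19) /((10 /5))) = sqrt(266) /114+ 13 /3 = 4.48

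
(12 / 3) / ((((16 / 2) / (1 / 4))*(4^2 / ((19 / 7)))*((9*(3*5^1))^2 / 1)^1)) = 19 / 16329600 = 0.00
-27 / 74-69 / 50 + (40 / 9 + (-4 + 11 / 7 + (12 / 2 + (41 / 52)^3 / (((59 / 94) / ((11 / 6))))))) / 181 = -148113531205699 / 87502991284800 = -1.69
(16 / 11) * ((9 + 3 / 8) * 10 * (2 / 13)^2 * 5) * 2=60000 / 1859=32.28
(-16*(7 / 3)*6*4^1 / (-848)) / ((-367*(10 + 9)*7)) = -8 / 369569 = -0.00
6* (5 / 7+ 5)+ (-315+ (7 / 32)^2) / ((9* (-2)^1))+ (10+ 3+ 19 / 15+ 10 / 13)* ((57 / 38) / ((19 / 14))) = 10899440971 / 159344640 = 68.40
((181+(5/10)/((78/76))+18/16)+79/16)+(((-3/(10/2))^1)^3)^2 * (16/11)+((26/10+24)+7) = 23725581461/107250000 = 221.22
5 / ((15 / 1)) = 1 / 3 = 0.33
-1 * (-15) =15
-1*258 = -258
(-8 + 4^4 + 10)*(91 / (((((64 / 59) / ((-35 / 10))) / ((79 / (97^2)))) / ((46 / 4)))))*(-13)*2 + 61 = 114556230283 / 602176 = 190237.12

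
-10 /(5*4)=-1 /2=-0.50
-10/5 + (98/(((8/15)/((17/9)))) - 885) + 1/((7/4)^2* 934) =-148258861/274596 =-539.92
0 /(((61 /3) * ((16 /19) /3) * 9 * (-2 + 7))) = 0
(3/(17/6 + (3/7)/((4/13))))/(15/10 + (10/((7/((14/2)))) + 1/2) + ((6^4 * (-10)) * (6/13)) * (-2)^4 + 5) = -3276/441598345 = -0.00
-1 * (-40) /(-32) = -5 /4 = -1.25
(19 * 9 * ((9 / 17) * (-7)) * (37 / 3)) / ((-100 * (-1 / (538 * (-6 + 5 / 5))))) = 35741223 / 170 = 210242.49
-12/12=-1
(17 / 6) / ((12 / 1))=17 / 72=0.24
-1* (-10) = 10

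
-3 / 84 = -1 / 28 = -0.04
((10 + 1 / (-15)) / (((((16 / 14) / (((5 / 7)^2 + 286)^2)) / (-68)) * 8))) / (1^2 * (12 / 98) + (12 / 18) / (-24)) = -1497713666079 / 23380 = -64059609.33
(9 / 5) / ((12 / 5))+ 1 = 7 / 4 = 1.75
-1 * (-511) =511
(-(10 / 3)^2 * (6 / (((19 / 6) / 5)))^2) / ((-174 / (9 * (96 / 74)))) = 25920000 / 387353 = 66.92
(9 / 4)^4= 6561 / 256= 25.63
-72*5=-360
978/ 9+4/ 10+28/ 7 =1696/ 15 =113.07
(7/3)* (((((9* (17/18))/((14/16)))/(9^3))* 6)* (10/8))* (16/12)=680/2187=0.31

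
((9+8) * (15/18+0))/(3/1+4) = 85/42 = 2.02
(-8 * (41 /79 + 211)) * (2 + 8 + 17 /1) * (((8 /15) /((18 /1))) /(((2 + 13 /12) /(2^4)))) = -20533248 /2923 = -7024.72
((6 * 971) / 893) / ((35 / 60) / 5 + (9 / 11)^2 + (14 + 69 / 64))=676748160 / 1645608791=0.41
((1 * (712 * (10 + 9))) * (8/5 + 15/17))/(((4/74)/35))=369645836/17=21743872.71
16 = 16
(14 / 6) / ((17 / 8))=56 / 51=1.10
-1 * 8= -8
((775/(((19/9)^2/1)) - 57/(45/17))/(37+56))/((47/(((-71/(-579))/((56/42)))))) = 29288281/9136220490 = 0.00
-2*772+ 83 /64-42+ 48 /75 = -1584.06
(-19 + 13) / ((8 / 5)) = -15 / 4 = -3.75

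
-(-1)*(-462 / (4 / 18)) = -2079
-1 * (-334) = 334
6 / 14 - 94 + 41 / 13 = -90.42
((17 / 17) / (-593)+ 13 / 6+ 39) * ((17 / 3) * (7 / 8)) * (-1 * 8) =-17429335 / 10674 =-1632.88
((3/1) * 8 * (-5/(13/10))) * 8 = -9600/13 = -738.46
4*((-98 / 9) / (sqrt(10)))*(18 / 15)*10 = -784*sqrt(10) / 15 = -165.28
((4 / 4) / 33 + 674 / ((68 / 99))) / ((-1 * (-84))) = 1101013 / 94248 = 11.68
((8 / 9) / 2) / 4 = 1 / 9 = 0.11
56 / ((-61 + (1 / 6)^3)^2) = 2612736 / 173580625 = 0.02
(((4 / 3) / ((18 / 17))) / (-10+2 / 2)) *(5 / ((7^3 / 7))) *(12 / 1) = -680 / 3969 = -0.17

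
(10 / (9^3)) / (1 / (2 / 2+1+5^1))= 70 / 729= 0.10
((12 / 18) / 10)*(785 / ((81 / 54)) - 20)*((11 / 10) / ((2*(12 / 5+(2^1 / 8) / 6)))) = 6644 / 879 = 7.56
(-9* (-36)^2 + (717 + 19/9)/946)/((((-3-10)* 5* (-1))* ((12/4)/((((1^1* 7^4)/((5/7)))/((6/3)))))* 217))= -59605319606/128667825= -463.25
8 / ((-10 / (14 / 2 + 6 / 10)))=-152 / 25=-6.08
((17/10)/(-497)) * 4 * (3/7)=-102/17395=-0.01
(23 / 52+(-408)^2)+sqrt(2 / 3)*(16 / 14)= 8*sqrt(6) / 21+8656151 / 52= 166465.38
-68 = -68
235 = 235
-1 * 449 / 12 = -449 / 12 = -37.42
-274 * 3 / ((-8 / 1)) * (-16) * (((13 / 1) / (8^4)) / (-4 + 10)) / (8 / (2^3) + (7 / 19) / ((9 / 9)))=-2603 / 4096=-0.64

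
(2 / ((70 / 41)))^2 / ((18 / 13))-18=-17.01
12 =12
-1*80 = -80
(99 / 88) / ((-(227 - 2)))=-1 / 200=-0.00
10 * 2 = 20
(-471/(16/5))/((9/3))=-785/16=-49.06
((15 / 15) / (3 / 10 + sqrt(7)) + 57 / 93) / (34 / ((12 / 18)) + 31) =50*sqrt(7) / 28331 + 12199 / 1756522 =0.01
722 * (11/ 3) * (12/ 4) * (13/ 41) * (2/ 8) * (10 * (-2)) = -516230/ 41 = -12590.98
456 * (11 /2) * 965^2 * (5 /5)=2335512300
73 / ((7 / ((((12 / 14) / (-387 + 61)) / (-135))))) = 73 / 359415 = 0.00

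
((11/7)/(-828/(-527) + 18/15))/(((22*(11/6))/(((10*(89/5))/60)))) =46903/1124508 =0.04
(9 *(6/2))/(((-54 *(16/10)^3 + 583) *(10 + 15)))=135/45227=0.00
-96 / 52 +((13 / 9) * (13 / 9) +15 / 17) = 20096 / 17901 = 1.12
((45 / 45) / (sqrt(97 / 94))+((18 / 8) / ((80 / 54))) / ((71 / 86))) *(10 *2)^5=3200000 *sqrt(9118) / 97+417960000 / 71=9036887.38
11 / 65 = 0.17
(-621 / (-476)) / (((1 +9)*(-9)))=-69 / 4760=-0.01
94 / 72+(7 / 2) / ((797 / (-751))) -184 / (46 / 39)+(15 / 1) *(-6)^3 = -97495199 / 28692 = -3397.99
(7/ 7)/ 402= 1/ 402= 0.00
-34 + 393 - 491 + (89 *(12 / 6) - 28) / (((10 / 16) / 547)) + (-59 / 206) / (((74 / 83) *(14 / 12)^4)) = 1200030285600 / 9150211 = 131147.83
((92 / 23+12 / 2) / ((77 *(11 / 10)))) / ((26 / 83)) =4150 / 11011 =0.38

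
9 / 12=3 / 4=0.75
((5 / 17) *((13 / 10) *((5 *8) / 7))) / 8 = 65 / 238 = 0.27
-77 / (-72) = 77 / 72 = 1.07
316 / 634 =158 / 317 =0.50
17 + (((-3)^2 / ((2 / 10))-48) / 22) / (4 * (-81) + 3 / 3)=120805 / 7106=17.00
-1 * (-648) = 648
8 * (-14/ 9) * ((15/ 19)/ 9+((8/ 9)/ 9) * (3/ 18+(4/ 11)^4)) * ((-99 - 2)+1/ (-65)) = 5264713245344/ 39544535745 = 133.13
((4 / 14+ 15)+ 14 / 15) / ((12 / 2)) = 2.70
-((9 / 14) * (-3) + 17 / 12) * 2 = 1.02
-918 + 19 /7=-6407 /7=-915.29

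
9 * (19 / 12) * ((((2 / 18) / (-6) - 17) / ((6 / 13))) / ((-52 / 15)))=87305 / 576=151.57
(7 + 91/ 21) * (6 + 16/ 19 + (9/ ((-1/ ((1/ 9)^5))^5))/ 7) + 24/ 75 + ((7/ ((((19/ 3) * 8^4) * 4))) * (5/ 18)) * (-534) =1014923203204554083669303985810833/ 13036261698630505035973033574400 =77.85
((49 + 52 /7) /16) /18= 395 /2016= 0.20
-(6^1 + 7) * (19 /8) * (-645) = 19914.38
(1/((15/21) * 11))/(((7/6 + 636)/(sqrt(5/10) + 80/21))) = 21 * sqrt(2)/210265 + 32/42053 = 0.00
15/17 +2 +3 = 100/17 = 5.88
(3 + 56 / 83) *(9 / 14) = 2745 / 1162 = 2.36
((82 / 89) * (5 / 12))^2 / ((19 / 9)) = 42025 / 601996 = 0.07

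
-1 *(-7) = 7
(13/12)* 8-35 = -79/3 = -26.33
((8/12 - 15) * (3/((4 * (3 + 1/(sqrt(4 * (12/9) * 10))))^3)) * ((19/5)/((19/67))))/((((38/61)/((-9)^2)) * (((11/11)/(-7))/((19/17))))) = 296.70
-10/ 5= -2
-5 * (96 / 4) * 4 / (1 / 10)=-4800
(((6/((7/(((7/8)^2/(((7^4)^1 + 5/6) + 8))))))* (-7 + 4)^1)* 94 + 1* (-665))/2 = -76930763/231344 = -332.54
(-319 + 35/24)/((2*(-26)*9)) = 7621/11232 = 0.68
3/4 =0.75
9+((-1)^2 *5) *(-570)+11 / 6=-17035 / 6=-2839.17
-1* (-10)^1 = 10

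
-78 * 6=-468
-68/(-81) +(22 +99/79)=154169/6399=24.09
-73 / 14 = -5.21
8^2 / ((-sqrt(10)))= -32 * sqrt(10) / 5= -20.24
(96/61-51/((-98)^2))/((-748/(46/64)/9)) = -190206711/14022761984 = -0.01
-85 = -85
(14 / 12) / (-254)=-7 / 1524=-0.00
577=577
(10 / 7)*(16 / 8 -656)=-6540 / 7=-934.29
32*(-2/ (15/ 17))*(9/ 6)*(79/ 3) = -42976/ 15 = -2865.07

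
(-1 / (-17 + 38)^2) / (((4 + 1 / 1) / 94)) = -94 / 2205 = -0.04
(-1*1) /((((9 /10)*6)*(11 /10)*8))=-25 /1188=-0.02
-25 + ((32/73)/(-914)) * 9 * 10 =-25.04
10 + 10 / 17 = 180 / 17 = 10.59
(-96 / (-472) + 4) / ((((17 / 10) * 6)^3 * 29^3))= 31000 / 190878289101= 0.00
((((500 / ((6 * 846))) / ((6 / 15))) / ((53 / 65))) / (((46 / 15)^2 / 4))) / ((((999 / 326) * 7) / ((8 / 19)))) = 1324375000 / 525252083139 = 0.00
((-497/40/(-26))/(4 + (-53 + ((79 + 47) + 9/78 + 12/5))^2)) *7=226135/385764356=0.00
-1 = -1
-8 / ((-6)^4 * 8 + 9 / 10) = -80 / 103689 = -0.00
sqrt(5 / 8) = sqrt(10) / 4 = 0.79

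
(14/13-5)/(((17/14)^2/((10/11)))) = -5880/2431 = -2.42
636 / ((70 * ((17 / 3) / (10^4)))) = 1908000 / 119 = 16033.61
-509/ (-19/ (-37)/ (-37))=696821/ 19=36674.79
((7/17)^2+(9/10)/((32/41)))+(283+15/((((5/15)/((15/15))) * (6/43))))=56118961/92480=606.82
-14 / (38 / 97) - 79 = -2180 / 19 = -114.74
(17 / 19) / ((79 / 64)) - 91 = -135503 / 1501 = -90.28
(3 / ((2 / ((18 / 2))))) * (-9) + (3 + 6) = -225 / 2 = -112.50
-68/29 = -2.34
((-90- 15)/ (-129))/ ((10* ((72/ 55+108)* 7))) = 55/ 517032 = 0.00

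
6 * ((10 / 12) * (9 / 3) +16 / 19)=381 / 19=20.05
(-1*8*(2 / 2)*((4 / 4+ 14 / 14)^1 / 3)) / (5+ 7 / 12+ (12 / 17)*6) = -1088 / 2003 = -0.54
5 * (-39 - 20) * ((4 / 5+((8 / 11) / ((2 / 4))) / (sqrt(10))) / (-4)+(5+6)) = -3186+118 * sqrt(10) / 11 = -3152.08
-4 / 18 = -2 / 9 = -0.22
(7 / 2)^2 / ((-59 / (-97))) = 4753 / 236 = 20.14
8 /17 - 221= -3749 /17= -220.53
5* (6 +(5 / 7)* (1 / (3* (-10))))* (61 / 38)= 76555 / 1596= 47.97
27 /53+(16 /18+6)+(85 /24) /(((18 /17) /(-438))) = -5562473 /3816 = -1457.67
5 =5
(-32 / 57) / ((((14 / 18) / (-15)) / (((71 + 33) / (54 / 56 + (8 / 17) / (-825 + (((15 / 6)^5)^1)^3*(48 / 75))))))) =12414043654272000 / 10631025667813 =1167.72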